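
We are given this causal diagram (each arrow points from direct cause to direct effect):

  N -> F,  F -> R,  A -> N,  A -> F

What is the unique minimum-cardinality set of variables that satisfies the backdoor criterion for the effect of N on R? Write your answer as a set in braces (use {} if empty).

{A}

Variables eligible for adjustment (non-descendants of N, excluding N and R): {A}.
Backdoor paths from N to R:
  P1: N <- A -> F -> R
The empty set is not sufficient: P1 (N <- A -> F -> R) has no collider blocking it and no conditioned non-collider, so it is open.
Try {A}:
  P1: blocked at fork node A ∈ conditioning set.
{A} contains no descendant of N and blocks every backdoor path.
{A} is the unique smallest valid adjustment set.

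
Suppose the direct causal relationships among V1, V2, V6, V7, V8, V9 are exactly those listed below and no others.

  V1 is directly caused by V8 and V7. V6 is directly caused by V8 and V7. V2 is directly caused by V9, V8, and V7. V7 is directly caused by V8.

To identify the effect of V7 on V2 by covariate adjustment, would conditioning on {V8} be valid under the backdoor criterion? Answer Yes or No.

Backdoor paths from V7 to V2 (paths whose first edge points into V7):
  P1: V7 <- V8 -> V2
Condition 1 (no descendant of V7 in the set): holds — descendants of V7 are {V1, V2, V6}; none are in {V8}.
Condition 2 (every backdoor path blocked by {V8}):
  P1: blocked at fork node V8 ∈ conditioning set.
{V8} satisfies the backdoor criterion.

Yes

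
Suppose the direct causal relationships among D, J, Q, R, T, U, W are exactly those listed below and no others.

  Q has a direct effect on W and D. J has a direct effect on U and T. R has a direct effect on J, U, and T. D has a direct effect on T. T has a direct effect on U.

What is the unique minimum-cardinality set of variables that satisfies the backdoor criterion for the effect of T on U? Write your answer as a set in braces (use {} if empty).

{J, R}

Variables eligible for adjustment (non-descendants of T, excluding T and U): {D, J, Q, R, W}.
Backdoor paths from T to U:
  P1: T <- R -> J -> U
  P2: T <- R -> U
  P3: T <- J <- R -> U
  P4: T <- J -> U
The empty set is not sufficient: P1 (T <- R -> J -> U) has no collider blocking it and no conditioned non-collider, so it is open.
Try {J, R}:
  P1: blocked at fork node R ∈ conditioning set.
  P2: blocked at fork node R ∈ conditioning set.
  P3: blocked at chain node J ∈ conditioning set.
  P4: blocked at fork node J ∈ conditioning set.
{J, R} contains no descendant of T and blocks every backdoor path.
Every element of {J, R} is needed (dropping J leaves P4 open; dropping R leaves P2 open), so no proper subset is valid.
Among all size-2 subsets of the eligible variables, only {J, R} blocks every backdoor path, so it is the unique smallest valid adjustment set.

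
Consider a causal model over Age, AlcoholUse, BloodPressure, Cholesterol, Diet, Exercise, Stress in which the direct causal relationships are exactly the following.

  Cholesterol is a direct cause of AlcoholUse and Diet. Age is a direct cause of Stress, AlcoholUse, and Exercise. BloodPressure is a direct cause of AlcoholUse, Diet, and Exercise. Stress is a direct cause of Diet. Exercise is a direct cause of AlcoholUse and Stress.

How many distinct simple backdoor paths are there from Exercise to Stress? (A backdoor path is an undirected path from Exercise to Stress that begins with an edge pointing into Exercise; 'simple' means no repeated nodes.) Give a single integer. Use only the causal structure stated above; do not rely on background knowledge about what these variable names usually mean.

7

A backdoor path from Exercise to Stress is any simple undirected path whose first edge points into Exercise (i.e. leaves Exercise via a parent).
Parents of Exercise: {Age, BloodPressure}.
Enumerating:
  P1: Exercise <- BloodPressure -> AlcoholUse <- Cholesterol -> Diet <- Stress
  P2: Exercise <- BloodPressure -> AlcoholUse <- Age -> Stress
  P3: Exercise <- BloodPressure -> Diet <- Cholesterol -> AlcoholUse <- Age -> Stress
  P4: Exercise <- BloodPressure -> Diet <- Stress
  P5: Exercise <- Age -> Stress
  P6: Exercise <- Age -> AlcoholUse <- Cholesterol -> Diet <- Stress
  P7: Exercise <- Age -> AlcoholUse <- BloodPressure -> Diet <- Stress
That exhausts the simple backdoor paths. Count: 7.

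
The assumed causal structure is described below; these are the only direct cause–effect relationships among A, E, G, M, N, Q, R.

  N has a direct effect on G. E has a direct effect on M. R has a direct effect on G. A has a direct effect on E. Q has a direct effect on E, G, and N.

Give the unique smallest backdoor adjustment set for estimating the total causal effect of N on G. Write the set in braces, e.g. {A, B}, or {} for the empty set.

{Q}

Variables eligible for adjustment (non-descendants of N, excluding N and G): {A, E, M, Q, R}.
Backdoor paths from N to G:
  P1: N <- Q -> G
The empty set is not sufficient: P1 (N <- Q -> G) has no collider blocking it and no conditioned non-collider, so it is open.
Try {Q}:
  P1: blocked at fork node Q ∈ conditioning set.
{Q} contains no descendant of N and blocks every backdoor path.
No other singleton works — e.g. {A} leaves P1 open — so {Q} is the unique smallest valid adjustment set.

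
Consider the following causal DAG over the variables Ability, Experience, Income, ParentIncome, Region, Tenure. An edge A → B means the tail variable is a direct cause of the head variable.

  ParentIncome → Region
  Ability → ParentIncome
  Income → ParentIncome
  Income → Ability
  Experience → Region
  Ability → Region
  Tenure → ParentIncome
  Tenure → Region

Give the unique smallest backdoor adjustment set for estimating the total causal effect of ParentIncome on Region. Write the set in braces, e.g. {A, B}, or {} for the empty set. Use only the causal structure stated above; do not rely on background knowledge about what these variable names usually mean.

{Ability, Tenure}

Variables eligible for adjustment (non-descendants of ParentIncome, excluding ParentIncome and Region): {Ability, Experience, Income, Tenure}.
Backdoor paths from ParentIncome to Region:
  P1: ParentIncome <- Income -> Ability -> Region
  P2: ParentIncome <- Ability -> Region
  P3: ParentIncome <- Tenure -> Region
The empty set is not sufficient: P1 (ParentIncome <- Income -> Ability -> Region) has no collider blocking it and no conditioned non-collider, so it is open.
Try {Ability, Tenure}:
  P1: blocked at chain node Ability ∈ conditioning set.
  P2: blocked at fork node Ability ∈ conditioning set.
  P3: blocked at fork node Tenure ∈ conditioning set.
{Ability, Tenure} contains no descendant of ParentIncome and blocks every backdoor path.
Every element of {Ability, Tenure} is needed (dropping Ability leaves P1 open; dropping Tenure leaves P3 open), so no proper subset is valid.
Among all size-2 subsets of the eligible variables, only {Ability, Tenure} blocks every backdoor path, so it is the unique smallest valid adjustment set.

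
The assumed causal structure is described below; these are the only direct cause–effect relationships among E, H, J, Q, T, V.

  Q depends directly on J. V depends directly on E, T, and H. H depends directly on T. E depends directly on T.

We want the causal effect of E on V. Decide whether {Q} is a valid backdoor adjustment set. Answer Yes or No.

Backdoor paths from E to V (paths whose first edge points into E):
  P1: E <- T -> H -> V
  P2: E <- T -> V
Condition 1 (no descendant of E in the set): holds — descendants of E are {V}; none are in {Q}.
Condition 2 (every backdoor path blocked by {Q}):
  P1: open — no interior node is in the conditioning set.
  P2: open — no interior node is in the conditioning set.
{Q} does not satisfy the backdoor criterion.

No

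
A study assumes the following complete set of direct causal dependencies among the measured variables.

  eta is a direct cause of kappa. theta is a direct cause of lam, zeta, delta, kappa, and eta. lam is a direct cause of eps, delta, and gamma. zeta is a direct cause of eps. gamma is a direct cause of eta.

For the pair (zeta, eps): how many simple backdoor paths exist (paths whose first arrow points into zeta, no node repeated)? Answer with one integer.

4

A backdoor path from zeta to eps is any simple undirected path whose first edge points into zeta (i.e. leaves zeta via a parent).
Parents of zeta: {theta}.
Enumerating:
  P1: zeta <- theta -> lam -> eps
  P2: zeta <- theta -> delta <- lam -> eps
  P3: zeta <- theta -> eta <- gamma <- lam -> eps
  P4: zeta <- theta -> kappa <- eta <- gamma <- lam -> eps
That exhausts the simple backdoor paths. Count: 4.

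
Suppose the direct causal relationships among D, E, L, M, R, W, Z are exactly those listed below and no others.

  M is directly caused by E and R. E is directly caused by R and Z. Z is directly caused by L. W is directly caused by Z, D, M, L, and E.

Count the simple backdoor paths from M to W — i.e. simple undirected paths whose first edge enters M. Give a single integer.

6

A backdoor path from M to W is any simple undirected path whose first edge points into M (i.e. leaves M via a parent).
Parents of M: {E, R}.
Enumerating:
  P1: M <- R -> E <- Z <- L -> W
  P2: M <- R -> E <- Z -> W
  P3: M <- R -> E -> W
  P4: M <- E <- Z <- L -> W
  P5: M <- E <- Z -> W
  P6: M <- E -> W
That exhausts the simple backdoor paths. Count: 6.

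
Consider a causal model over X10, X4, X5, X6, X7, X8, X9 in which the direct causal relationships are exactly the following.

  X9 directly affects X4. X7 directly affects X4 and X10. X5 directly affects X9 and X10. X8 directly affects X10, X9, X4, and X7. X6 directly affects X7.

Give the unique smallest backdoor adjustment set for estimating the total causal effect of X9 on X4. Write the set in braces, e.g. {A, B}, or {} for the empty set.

Variables eligible for adjustment (non-descendants of X9, excluding X9 and X4): {X10, X5, X6, X7, X8}.
Backdoor paths from X9 to X4:
  P1: X9 <- X5 -> X10 <- X8 -> X7 -> X4
  P2: X9 <- X5 -> X10 <- X8 -> X4
  P3: X9 <- X5 -> X10 <- X7 <- X8 -> X4
  P4: X9 <- X5 -> X10 <- X7 -> X4
  P5: X9 <- X8 -> X7 -> X4
  P6: X9 <- X8 -> X10 <- X7 -> X4
  P7: X9 <- X8 -> X4
The empty set is not sufficient: P5 (X9 <- X8 -> X7 -> X4) has no collider blocking it and no conditioned non-collider, so it is open.
Try {X8}:
  P1: blocked at collider X10 (neither it nor any descendant is in the conditioning set).
  P2: blocked at collider X10 (neither it nor any descendant is in the conditioning set).
  P3: blocked at collider X10 (neither it nor any descendant is in the conditioning set).
  P4: blocked at collider X10 (neither it nor any descendant is in the conditioning set).
  P5: blocked at fork node X8 ∈ conditioning set.
  P6: blocked at fork node X8 ∈ conditioning set.
  P7: blocked at fork node X8 ∈ conditioning set.
{X8} contains no descendant of X9 and blocks every backdoor path.
No other singleton works — e.g. {X5} leaves P5 open — so {X8} is the unique smallest valid adjustment set.

{X8}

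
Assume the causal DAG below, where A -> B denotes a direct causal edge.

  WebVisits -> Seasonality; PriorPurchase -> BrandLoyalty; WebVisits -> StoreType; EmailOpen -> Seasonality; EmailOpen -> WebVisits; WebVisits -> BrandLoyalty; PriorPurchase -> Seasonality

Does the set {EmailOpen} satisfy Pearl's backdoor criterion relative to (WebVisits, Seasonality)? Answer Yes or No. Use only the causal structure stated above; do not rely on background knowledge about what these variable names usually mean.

Yes

Backdoor paths from WebVisits to Seasonality (paths whose first edge points into WebVisits):
  P1: WebVisits <- EmailOpen -> Seasonality
Condition 1 (no descendant of WebVisits in the set): holds — descendants of WebVisits are {BrandLoyalty, Seasonality, StoreType}; none are in {EmailOpen}.
Condition 2 (every backdoor path blocked by {EmailOpen}):
  P1: blocked at fork node EmailOpen ∈ conditioning set.
{EmailOpen} satisfies the backdoor criterion.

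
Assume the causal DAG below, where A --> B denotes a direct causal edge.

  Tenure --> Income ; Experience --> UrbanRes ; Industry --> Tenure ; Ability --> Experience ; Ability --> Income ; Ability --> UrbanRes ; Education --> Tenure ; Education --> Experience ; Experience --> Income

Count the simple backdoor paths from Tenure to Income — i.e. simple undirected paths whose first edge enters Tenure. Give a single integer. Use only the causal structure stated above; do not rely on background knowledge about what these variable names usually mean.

3

A backdoor path from Tenure to Income is any simple undirected path whose first edge points into Tenure (i.e. leaves Tenure via a parent).
Parents of Tenure: {Education, Industry}.
Enumerating:
  P1: Tenure <- Education -> Experience <- Ability -> Income
  P2: Tenure <- Education -> Experience -> Income
  P3: Tenure <- Education -> Experience -> UrbanRes <- Ability -> Income
That exhausts the simple backdoor paths. Count: 3.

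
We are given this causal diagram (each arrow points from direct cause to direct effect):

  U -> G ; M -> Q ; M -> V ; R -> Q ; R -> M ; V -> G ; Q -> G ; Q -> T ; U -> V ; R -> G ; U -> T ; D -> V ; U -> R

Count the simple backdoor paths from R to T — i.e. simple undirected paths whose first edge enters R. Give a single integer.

5

A backdoor path from R to T is any simple undirected path whose first edge points into R (i.e. leaves R via a parent).
Parents of R: {U}.
Enumerating:
  P1: R <- U -> V <- M -> Q -> T
  P2: R <- U -> V -> G <- Q -> T
  P3: R <- U -> T
  P4: R <- U -> G <- V <- M -> Q -> T
  P5: R <- U -> G <- Q -> T
That exhausts the simple backdoor paths. Count: 5.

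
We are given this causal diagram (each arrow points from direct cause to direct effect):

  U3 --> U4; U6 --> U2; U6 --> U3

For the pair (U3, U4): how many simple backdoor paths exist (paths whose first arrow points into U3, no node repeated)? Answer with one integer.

A backdoor path from U3 to U4 is any simple undirected path whose first edge points into U3 (i.e. leaves U3 via a parent).
Parents of U3: {U6}.
No simple path from any parent of U3 reaches U4 without revisiting U3, so there are no backdoor paths.

0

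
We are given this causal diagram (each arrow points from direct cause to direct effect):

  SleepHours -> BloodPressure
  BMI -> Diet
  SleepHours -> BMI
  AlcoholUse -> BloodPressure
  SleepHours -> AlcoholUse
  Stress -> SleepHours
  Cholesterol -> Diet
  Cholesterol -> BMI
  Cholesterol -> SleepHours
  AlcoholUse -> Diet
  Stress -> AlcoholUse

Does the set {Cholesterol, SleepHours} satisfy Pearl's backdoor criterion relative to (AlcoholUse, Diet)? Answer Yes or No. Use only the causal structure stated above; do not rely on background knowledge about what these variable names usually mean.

Yes

Backdoor paths from AlcoholUse to Diet (paths whose first edge points into AlcoholUse):
  P1: AlcoholUse <- Stress -> SleepHours <- Cholesterol -> BMI -> Diet
  P2: AlcoholUse <- Stress -> SleepHours <- Cholesterol -> Diet
  P3: AlcoholUse <- Stress -> SleepHours -> BMI <- Cholesterol -> Diet
  P4: AlcoholUse <- Stress -> SleepHours -> BMI -> Diet
  P5: AlcoholUse <- SleepHours <- Cholesterol -> BMI -> Diet
  P6: AlcoholUse <- SleepHours <- Cholesterol -> Diet
  P7: AlcoholUse <- SleepHours -> BMI <- Cholesterol -> Diet
  P8: AlcoholUse <- SleepHours -> BMI -> Diet
Condition 1 (no descendant of AlcoholUse in the set): holds — descendants of AlcoholUse are {BloodPressure, Diet}; none are in {Cholesterol, SleepHours}.
Condition 2 (every backdoor path blocked by {Cholesterol, SleepHours}):
  P1: blocked at fork node Cholesterol ∈ conditioning set.
  P2: blocked at fork node Cholesterol ∈ conditioning set.
  P3: blocked at chain node SleepHours ∈ conditioning set.
  P4: blocked at chain node SleepHours ∈ conditioning set.
  P5: blocked at chain node SleepHours ∈ conditioning set.
  P6: blocked at chain node SleepHours ∈ conditioning set.
  P7: blocked at fork node SleepHours ∈ conditioning set.
  P8: blocked at fork node SleepHours ∈ conditioning set.
{Cholesterol, SleepHours} satisfies the backdoor criterion.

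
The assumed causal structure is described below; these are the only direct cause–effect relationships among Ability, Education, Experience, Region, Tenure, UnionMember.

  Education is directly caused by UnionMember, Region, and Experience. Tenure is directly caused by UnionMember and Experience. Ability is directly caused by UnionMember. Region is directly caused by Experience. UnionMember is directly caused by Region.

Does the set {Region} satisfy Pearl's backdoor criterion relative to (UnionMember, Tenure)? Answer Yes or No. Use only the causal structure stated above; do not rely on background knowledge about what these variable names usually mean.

Yes

Backdoor paths from UnionMember to Tenure (paths whose first edge points into UnionMember):
  P1: UnionMember <- Region <- Experience -> Tenure
  P2: UnionMember <- Region -> Education <- Experience -> Tenure
Condition 1 (no descendant of UnionMember in the set): holds — descendants of UnionMember are {Ability, Education, Tenure}; none are in {Region}.
Condition 2 (every backdoor path blocked by {Region}):
  P1: blocked at chain node Region ∈ conditioning set.
  P2: blocked at fork node Region ∈ conditioning set.
{Region} satisfies the backdoor criterion.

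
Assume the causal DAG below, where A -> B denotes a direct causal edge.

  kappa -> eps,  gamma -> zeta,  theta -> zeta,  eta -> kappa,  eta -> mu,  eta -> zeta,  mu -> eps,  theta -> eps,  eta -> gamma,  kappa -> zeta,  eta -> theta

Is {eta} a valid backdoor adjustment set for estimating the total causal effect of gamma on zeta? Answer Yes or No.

Backdoor paths from gamma to zeta (paths whose first edge points into gamma):
  P1: gamma <- eta -> theta -> zeta
  P2: gamma <- eta -> theta -> eps <- kappa -> zeta
  P3: gamma <- eta -> mu -> eps <- theta -> zeta
  P4: gamma <- eta -> mu -> eps <- kappa -> zeta
  P5: gamma <- eta -> kappa -> zeta
  P6: gamma <- eta -> kappa -> eps <- theta -> zeta
  P7: gamma <- eta -> zeta
Condition 1 (no descendant of gamma in the set): holds — descendants of gamma are {zeta}; none are in {eta}.
Condition 2 (every backdoor path blocked by {eta}):
  P1: blocked at fork node eta ∈ conditioning set.
  P2: blocked at fork node eta ∈ conditioning set.
  P3: blocked at fork node eta ∈ conditioning set.
  P4: blocked at fork node eta ∈ conditioning set.
  P5: blocked at fork node eta ∈ conditioning set.
  P6: blocked at fork node eta ∈ conditioning set.
  P7: blocked at fork node eta ∈ conditioning set.
{eta} satisfies the backdoor criterion.

Yes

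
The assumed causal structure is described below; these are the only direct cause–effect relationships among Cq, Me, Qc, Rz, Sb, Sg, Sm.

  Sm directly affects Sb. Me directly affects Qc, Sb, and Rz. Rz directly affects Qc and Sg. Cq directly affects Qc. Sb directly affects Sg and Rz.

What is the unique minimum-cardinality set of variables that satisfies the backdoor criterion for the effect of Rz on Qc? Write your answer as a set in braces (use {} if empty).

Variables eligible for adjustment (non-descendants of Rz, excluding Rz and Qc): {Cq, Me, Sb, Sm}.
Backdoor paths from Rz to Qc:
  P1: Rz <- Me -> Qc
  P2: Rz <- Sb <- Me -> Qc
The empty set is not sufficient: P1 (Rz <- Me -> Qc) has no collider blocking it and no conditioned non-collider, so it is open.
Try {Me}:
  P1: blocked at fork node Me ∈ conditioning set.
  P2: blocked at fork node Me ∈ conditioning set.
{Me} contains no descendant of Rz and blocks every backdoor path.
No other singleton works — e.g. {Sm} leaves P1 open — so {Me} is the unique smallest valid adjustment set.

{Me}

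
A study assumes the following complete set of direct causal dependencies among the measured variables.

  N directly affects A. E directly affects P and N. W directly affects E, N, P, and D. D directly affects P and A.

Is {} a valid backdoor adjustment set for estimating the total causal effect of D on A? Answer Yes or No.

Backdoor paths from D to A (paths whose first edge points into D):
  P1: D <- W -> E -> N -> A
  P2: D <- W -> N -> A
  P3: D <- W -> P <- E -> N -> A
Condition 1 (no descendant of D in the set): holds — descendants of D are {A, P}; none are in {}.
Condition 2 (every backdoor path blocked by {}):
  P1: open — no interior node is in the conditioning set.
  P2: open — no interior node is in the conditioning set.
  P3: blocked at collider P (neither it nor any descendant is in the conditioning set).
{} does not satisfy the backdoor criterion.

No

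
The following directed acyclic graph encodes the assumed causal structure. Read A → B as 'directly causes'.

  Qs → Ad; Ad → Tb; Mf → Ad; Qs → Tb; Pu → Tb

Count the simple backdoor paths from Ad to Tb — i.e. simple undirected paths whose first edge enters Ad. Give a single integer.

1

A backdoor path from Ad to Tb is any simple undirected path whose first edge points into Ad (i.e. leaves Ad via a parent).
Parents of Ad: {Mf, Qs}.
Enumerating:
  P1: Ad <- Qs -> Tb
That exhausts the simple backdoor paths. Count: 1.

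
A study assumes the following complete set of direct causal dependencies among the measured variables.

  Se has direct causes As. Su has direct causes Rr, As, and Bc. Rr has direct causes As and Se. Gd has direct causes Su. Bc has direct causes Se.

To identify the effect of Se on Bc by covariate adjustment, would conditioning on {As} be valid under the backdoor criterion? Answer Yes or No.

Yes

Backdoor paths from Se to Bc (paths whose first edge points into Se):
  P1: Se <- As -> Rr -> Su <- Bc
  P2: Se <- As -> Su <- Bc
Condition 1 (no descendant of Se in the set): holds — descendants of Se are {Bc, Gd, Rr, Su}; none are in {As}.
Condition 2 (every backdoor path blocked by {As}):
  P1: blocked at fork node As ∈ conditioning set.
  P2: blocked at fork node As ∈ conditioning set.
{As} satisfies the backdoor criterion.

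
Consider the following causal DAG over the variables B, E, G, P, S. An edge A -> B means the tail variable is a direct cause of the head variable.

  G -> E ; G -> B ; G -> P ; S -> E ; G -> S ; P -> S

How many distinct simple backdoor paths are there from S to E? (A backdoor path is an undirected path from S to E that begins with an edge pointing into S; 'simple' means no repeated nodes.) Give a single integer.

2

A backdoor path from S to E is any simple undirected path whose first edge points into S (i.e. leaves S via a parent).
Parents of S: {G, P}.
Enumerating:
  P1: S <- G -> E
  P2: S <- P <- G -> E
That exhausts the simple backdoor paths. Count: 2.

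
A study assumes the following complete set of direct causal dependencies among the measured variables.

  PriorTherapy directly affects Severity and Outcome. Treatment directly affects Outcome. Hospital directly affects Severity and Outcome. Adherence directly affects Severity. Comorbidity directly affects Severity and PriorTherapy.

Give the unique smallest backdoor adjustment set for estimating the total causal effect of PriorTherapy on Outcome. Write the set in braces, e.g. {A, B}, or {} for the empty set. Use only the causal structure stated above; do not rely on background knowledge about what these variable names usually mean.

{}

Variables eligible for adjustment (non-descendants of PriorTherapy, excluding PriorTherapy and Outcome): {Adherence, Comorbidity, Hospital, Treatment}.
Backdoor paths from PriorTherapy to Outcome:
  P1: PriorTherapy <- Comorbidity -> Severity <- Hospital -> Outcome
Each backdoor path contains an unconditioned collider, so every path is already blocked with the empty conditioning set:
  P1: blocked at collider Severity (neither it nor any descendant is in the conditioning set).
The empty set is therefore the unique smallest valid set.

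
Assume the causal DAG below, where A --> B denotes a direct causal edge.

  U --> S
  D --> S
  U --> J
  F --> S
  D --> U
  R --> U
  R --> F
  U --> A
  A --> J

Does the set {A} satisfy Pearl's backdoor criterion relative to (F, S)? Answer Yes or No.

Backdoor paths from F to S (paths whose first edge points into F):
  P1: F <- R -> U <- D -> S
  P2: F <- R -> U -> S
Condition 1 (no descendant of F in the set): holds — descendants of F are {S}; none are in {A}.
Condition 2 (every backdoor path blocked by {A}):
  P1: open — collider(s) U are conditioned on (or have a conditioned descendant) and no non-collider on the path is in the set.
  P2: open — no interior node is in the conditioning set.
{A} does not satisfy the backdoor criterion.

No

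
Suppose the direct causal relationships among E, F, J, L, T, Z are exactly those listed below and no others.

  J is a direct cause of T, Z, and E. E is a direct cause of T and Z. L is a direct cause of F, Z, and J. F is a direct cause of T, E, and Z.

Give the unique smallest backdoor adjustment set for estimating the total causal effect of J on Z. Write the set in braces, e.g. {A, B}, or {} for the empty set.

{L}

Variables eligible for adjustment (non-descendants of J, excluding J and Z): {F, L}.
Backdoor paths from J to Z:
  P1: J <- L -> F -> E -> Z
  P2: J <- L -> F -> Z
  P3: J <- L -> F -> T <- E -> Z
  P4: J <- L -> Z
The empty set is not sufficient: P1 (J <- L -> F -> E -> Z) has no collider blocking it and no conditioned non-collider, so it is open.
Try {L}:
  P1: blocked at fork node L ∈ conditioning set.
  P2: blocked at fork node L ∈ conditioning set.
  P3: blocked at fork node L ∈ conditioning set.
  P4: blocked at fork node L ∈ conditioning set.
{L} contains no descendant of J and blocks every backdoor path.
No other singleton works — e.g. {F} leaves P4 open — so {L} is the unique smallest valid adjustment set.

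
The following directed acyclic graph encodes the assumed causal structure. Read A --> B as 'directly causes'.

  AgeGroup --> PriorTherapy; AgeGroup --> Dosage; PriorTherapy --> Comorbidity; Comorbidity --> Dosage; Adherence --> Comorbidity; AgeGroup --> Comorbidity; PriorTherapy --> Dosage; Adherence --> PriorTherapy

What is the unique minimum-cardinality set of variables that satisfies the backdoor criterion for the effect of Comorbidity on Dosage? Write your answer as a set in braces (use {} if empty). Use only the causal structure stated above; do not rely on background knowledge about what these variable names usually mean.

Variables eligible for adjustment (non-descendants of Comorbidity, excluding Comorbidity and Dosage): {Adherence, AgeGroup, PriorTherapy}.
Backdoor paths from Comorbidity to Dosage:
  P1: Comorbidity <- Adherence -> PriorTherapy <- AgeGroup -> Dosage
  P2: Comorbidity <- Adherence -> PriorTherapy -> Dosage
  P3: Comorbidity <- AgeGroup -> PriorTherapy -> Dosage
  P4: Comorbidity <- AgeGroup -> Dosage
  P5: Comorbidity <- PriorTherapy <- AgeGroup -> Dosage
  P6: Comorbidity <- PriorTherapy -> Dosage
The empty set is not sufficient: P2 (Comorbidity <- Adherence -> PriorTherapy -> Dosage) has no collider blocking it and no conditioned non-collider, so it is open.
Try {AgeGroup, PriorTherapy}:
  P1: blocked at fork node AgeGroup ∈ conditioning set.
  P2: blocked at chain node PriorTherapy ∈ conditioning set.
  P3: blocked at fork node AgeGroup ∈ conditioning set.
  P4: blocked at fork node AgeGroup ∈ conditioning set.
  P5: blocked at chain node PriorTherapy ∈ conditioning set.
  P6: blocked at fork node PriorTherapy ∈ conditioning set.
{AgeGroup, PriorTherapy} contains no descendant of Comorbidity and blocks every backdoor path.
Every element of {AgeGroup, PriorTherapy} is needed (dropping AgeGroup leaves P1 open; dropping PriorTherapy leaves P2 open), so no proper subset is valid.
Among all size-2 subsets of the eligible variables, only {AgeGroup, PriorTherapy} blocks every backdoor path, so it is the unique smallest valid adjustment set.

{AgeGroup, PriorTherapy}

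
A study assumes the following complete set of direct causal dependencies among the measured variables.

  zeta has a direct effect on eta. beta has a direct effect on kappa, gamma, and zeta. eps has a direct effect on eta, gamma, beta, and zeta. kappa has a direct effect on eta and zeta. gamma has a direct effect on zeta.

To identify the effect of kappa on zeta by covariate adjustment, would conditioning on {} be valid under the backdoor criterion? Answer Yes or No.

No

Backdoor paths from kappa to zeta (paths whose first edge points into kappa):
  P1: kappa <- beta <- eps -> gamma -> zeta
  P2: kappa <- beta <- eps -> zeta
  P3: kappa <- beta <- eps -> eta <- zeta
  P4: kappa <- beta -> gamma <- eps -> zeta
  P5: kappa <- beta -> gamma <- eps -> eta <- zeta
  P6: kappa <- beta -> gamma -> zeta
  P7: kappa <- beta -> zeta
Condition 1 (no descendant of kappa in the set): holds — descendants of kappa are {eta, zeta}; none are in {}.
Condition 2 (every backdoor path blocked by {}):
  P1: open — no interior node is in the conditioning set.
  P2: open — no interior node is in the conditioning set.
  P3: blocked at collider eta (neither it nor any descendant is in the conditioning set).
  P4: blocked at collider gamma (neither it nor any descendant is in the conditioning set).
  P5: blocked at collider gamma (neither it nor any descendant is in the conditioning set).
  P6: open — no interior node is in the conditioning set.
  P7: open — no interior node is in the conditioning set.
{} does not satisfy the backdoor criterion.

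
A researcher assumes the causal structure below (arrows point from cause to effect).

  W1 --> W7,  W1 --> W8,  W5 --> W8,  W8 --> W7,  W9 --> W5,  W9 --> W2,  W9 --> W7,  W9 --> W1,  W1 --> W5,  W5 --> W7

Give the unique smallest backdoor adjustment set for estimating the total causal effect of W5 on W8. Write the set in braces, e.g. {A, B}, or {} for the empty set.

{W1}

Variables eligible for adjustment (non-descendants of W5, excluding W5 and W8): {W1, W2, W9}.
Backdoor paths from W5 to W8:
  P1: W5 <- W9 -> W1 -> W8
  P2: W5 <- W9 -> W1 -> W7 <- W8
  P3: W5 <- W9 -> W7 <- W1 -> W8
  P4: W5 <- W9 -> W7 <- W8
  P5: W5 <- W1 <- W9 -> W7 <- W8
  P6: W5 <- W1 -> W8
  P7: W5 <- W1 -> W7 <- W8
The empty set is not sufficient: P1 (W5 <- W9 -> W1 -> W8) has no collider blocking it and no conditioned non-collider, so it is open.
Try {W1}:
  P1: blocked at chain node W1 ∈ conditioning set.
  P2: blocked at chain node W1 ∈ conditioning set.
  P3: blocked at collider W7 (neither it nor any descendant is in the conditioning set).
  P4: blocked at collider W7 (neither it nor any descendant is in the conditioning set).
  P5: blocked at chain node W1 ∈ conditioning set.
  P6: blocked at fork node W1 ∈ conditioning set.
  P7: blocked at fork node W1 ∈ conditioning set.
{W1} contains no descendant of W5 and blocks every backdoor path.
No other singleton works — e.g. {W9} leaves P6 open — so {W1} is the unique smallest valid adjustment set.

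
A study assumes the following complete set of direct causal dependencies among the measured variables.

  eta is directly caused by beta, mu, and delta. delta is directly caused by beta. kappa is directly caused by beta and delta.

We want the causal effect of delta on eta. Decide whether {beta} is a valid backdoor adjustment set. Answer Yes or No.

Backdoor paths from delta to eta (paths whose first edge points into delta):
  P1: delta <- beta -> eta
Condition 1 (no descendant of delta in the set): holds — descendants of delta are {eta, kappa}; none are in {beta}.
Condition 2 (every backdoor path blocked by {beta}):
  P1: blocked at fork node beta ∈ conditioning set.
{beta} satisfies the backdoor criterion.

Yes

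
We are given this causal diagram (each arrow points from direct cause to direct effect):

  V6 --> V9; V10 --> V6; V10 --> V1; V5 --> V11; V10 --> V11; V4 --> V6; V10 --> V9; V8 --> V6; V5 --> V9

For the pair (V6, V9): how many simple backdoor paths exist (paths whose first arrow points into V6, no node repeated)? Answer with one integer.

A backdoor path from V6 to V9 is any simple undirected path whose first edge points into V6 (i.e. leaves V6 via a parent).
Parents of V6: {V10, V4, V8}.
Enumerating:
  P1: V6 <- V10 -> V11 <- V5 -> V9
  P2: V6 <- V10 -> V9
That exhausts the simple backdoor paths. Count: 2.

2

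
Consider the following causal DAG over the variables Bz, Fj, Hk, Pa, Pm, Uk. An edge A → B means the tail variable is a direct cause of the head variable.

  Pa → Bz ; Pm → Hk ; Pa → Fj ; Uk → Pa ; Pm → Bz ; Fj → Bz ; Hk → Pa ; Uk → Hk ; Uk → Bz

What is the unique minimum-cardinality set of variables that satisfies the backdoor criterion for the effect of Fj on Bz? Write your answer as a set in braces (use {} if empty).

{Pa}

Variables eligible for adjustment (non-descendants of Fj, excluding Fj and Bz): {Hk, Pa, Pm, Uk}.
Backdoor paths from Fj to Bz:
  P1: Fj <- Pa <- Uk -> Hk <- Pm -> Bz
  P2: Fj <- Pa <- Uk -> Bz
  P3: Fj <- Pa <- Hk <- Pm -> Bz
  P4: Fj <- Pa <- Hk <- Uk -> Bz
  P5: Fj <- Pa -> Bz
The empty set is not sufficient: P2 (Fj <- Pa <- Uk -> Bz) has no collider blocking it and no conditioned non-collider, so it is open.
Try {Pa}:
  P1: blocked at chain node Pa ∈ conditioning set.
  P2: blocked at chain node Pa ∈ conditioning set.
  P3: blocked at chain node Pa ∈ conditioning set.
  P4: blocked at chain node Pa ∈ conditioning set.
  P5: blocked at fork node Pa ∈ conditioning set.
{Pa} contains no descendant of Fj and blocks every backdoor path.
No other singleton works — e.g. {Pm} leaves P2 open — so {Pa} is the unique smallest valid adjustment set.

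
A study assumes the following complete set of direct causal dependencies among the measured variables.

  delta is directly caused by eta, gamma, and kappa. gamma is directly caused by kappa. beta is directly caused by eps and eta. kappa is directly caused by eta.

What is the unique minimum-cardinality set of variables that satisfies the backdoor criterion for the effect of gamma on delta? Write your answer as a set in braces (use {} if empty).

{kappa}

Variables eligible for adjustment (non-descendants of gamma, excluding gamma and delta): {beta, eps, eta, kappa}.
Backdoor paths from gamma to delta:
  P1: gamma <- kappa <- eta -> delta
  P2: gamma <- kappa -> delta
The empty set is not sufficient: P1 (gamma <- kappa <- eta -> delta) has no collider blocking it and no conditioned non-collider, so it is open.
Try {kappa}:
  P1: blocked at chain node kappa ∈ conditioning set.
  P2: blocked at fork node kappa ∈ conditioning set.
{kappa} contains no descendant of gamma and blocks every backdoor path.
No other singleton works — e.g. {eps} leaves P1 open — so {kappa} is the unique smallest valid adjustment set.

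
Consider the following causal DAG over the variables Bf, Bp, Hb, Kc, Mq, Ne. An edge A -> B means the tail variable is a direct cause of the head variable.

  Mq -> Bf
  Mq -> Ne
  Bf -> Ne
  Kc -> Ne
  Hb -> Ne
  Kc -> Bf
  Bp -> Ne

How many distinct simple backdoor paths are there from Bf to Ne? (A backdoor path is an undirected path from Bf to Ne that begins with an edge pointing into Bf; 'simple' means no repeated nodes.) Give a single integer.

A backdoor path from Bf to Ne is any simple undirected path whose first edge points into Bf (i.e. leaves Bf via a parent).
Parents of Bf: {Kc, Mq}.
Enumerating:
  P1: Bf <- Mq -> Ne
  P2: Bf <- Kc -> Ne
That exhausts the simple backdoor paths. Count: 2.

2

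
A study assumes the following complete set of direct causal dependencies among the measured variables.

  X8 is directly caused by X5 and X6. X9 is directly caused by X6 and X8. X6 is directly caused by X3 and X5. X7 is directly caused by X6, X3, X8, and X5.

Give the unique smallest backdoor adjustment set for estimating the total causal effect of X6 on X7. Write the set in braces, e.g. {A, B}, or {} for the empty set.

{X3, X5}

Variables eligible for adjustment (non-descendants of X6, excluding X6 and X7): {X3, X5}.
Backdoor paths from X6 to X7:
  P1: X6 <- X3 -> X7
  P2: X6 <- X5 -> X8 -> X7
  P3: X6 <- X5 -> X7
The empty set is not sufficient: P1 (X6 <- X3 -> X7) has no collider blocking it and no conditioned non-collider, so it is open.
Try {X3, X5}:
  P1: blocked at fork node X3 ∈ conditioning set.
  P2: blocked at fork node X5 ∈ conditioning set.
  P3: blocked at fork node X5 ∈ conditioning set.
{X3, X5} contains no descendant of X6 and blocks every backdoor path.
Every element of {X3, X5} is needed (dropping X3 leaves P1 open; dropping X5 leaves P2 open), so no proper subset is valid.
Among all size-2 subsets of the eligible variables, only {X3, X5} blocks every backdoor path, so it is the unique smallest valid adjustment set.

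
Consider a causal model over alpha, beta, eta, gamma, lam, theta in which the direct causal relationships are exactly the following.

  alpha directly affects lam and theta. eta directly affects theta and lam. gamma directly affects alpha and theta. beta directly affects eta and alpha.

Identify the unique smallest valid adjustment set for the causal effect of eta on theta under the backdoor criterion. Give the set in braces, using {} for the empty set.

{beta}

Variables eligible for adjustment (non-descendants of eta, excluding eta and theta): {alpha, beta, gamma}.
Backdoor paths from eta to theta:
  P1: eta <- beta -> alpha <- gamma -> theta
  P2: eta <- beta -> alpha -> theta
The empty set is not sufficient: P2 (eta <- beta -> alpha -> theta) has no collider blocking it and no conditioned non-collider, so it is open.
Try {beta}:
  P1: blocked at fork node beta ∈ conditioning set.
  P2: blocked at fork node beta ∈ conditioning set.
{beta} contains no descendant of eta and blocks every backdoor path.
No other singleton works — e.g. {gamma} leaves P2 open — so {beta} is the unique smallest valid adjustment set.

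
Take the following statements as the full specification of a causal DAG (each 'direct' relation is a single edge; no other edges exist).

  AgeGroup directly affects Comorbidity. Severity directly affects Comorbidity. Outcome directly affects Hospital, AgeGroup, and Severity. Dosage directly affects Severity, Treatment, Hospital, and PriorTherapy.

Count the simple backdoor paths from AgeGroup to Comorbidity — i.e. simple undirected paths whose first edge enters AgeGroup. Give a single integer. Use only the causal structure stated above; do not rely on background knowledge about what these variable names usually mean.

2

A backdoor path from AgeGroup to Comorbidity is any simple undirected path whose first edge points into AgeGroup (i.e. leaves AgeGroup via a parent).
Parents of AgeGroup: {Outcome}.
Enumerating:
  P1: AgeGroup <- Outcome -> Severity -> Comorbidity
  P2: AgeGroup <- Outcome -> Hospital <- Dosage -> Severity -> Comorbidity
That exhausts the simple backdoor paths. Count: 2.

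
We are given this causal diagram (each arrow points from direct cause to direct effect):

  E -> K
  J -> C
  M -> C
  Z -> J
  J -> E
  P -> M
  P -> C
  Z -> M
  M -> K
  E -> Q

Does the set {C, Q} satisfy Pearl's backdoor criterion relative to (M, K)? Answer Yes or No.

No

Backdoor paths from M to K (paths whose first edge points into M):
  P1: M <- P -> C <- J -> E -> K
  P2: M <- Z -> J -> E -> K
Condition 1 (no descendant of M in the set): FAILS — C is a descendant of M.
Condition 2 (every backdoor path blocked by {C, Q}):
  P1: open — collider(s) C are conditioned on (or have a conditioned descendant) and no non-collider on the path is in the set.
  P2: open — no interior node is in the conditioning set.
{C, Q} does not satisfy the backdoor criterion.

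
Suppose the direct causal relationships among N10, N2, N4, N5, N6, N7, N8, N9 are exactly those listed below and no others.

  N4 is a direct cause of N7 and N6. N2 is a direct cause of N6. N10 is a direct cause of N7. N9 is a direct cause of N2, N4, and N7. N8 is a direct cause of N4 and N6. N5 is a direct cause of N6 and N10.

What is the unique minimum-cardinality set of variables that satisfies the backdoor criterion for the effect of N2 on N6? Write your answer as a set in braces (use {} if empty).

{N9}

Variables eligible for adjustment (non-descendants of N2, excluding N2 and N6): {N10, N4, N5, N7, N8, N9}.
Backdoor paths from N2 to N6:
  P1: N2 <- N9 -> N4 <- N8 -> N6
  P2: N2 <- N9 -> N4 -> N6
  P3: N2 <- N9 -> N4 -> N7 <- N10 <- N5 -> N6
  P4: N2 <- N9 -> N7 <- N4 <- N8 -> N6
  P5: N2 <- N9 -> N7 <- N4 -> N6
  P6: N2 <- N9 -> N7 <- N10 <- N5 -> N6
The empty set is not sufficient: P2 (N2 <- N9 -> N4 -> N6) has no collider blocking it and no conditioned non-collider, so it is open.
Try {N9}:
  P1: blocked at fork node N9 ∈ conditioning set.
  P2: blocked at fork node N9 ∈ conditioning set.
  P3: blocked at fork node N9 ∈ conditioning set.
  P4: blocked at fork node N9 ∈ conditioning set.
  P5: blocked at fork node N9 ∈ conditioning set.
  P6: blocked at fork node N9 ∈ conditioning set.
{N9} contains no descendant of N2 and blocks every backdoor path.
No other singleton works — e.g. {N8} leaves P2 open — so {N9} is the unique smallest valid adjustment set.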